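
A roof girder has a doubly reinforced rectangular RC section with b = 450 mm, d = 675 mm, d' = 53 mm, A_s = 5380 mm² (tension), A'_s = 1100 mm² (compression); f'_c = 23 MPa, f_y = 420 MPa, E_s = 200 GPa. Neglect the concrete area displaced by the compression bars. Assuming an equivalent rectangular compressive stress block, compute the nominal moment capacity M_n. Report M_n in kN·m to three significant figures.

M_n ≈ 1320 kN·m

Assume both tension and compression steel yield.
Net tension couple steel: A_s − A'_s = 4280 mm².
a = (A_s − A'_s) f_y / (0.85 f'_c b) = 1797600/(0.85 × 23 × 450) = 204.33 mm.
c = a/β₁ = 204.33/0.85 = 240.39 mm; ε'_s = 0.003(c − d')/c = 0.0023 ≥ f_y/E_s = 0.0021, so compression steel does yield.
M_n = (A_s − A'_s) f_y (d − a/2) + A'_s f_y (d − d') = [1797600 × (675 − 102.165) + 462000 × (675 − 53)] × 10⁻⁶ = 1029.73 + 287.36 = 1317.09 kN·m.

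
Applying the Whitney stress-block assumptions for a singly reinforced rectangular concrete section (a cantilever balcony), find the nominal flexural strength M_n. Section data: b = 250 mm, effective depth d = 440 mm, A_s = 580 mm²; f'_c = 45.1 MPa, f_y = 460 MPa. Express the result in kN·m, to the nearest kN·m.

M_n ≈ 114 kN·m

T = A_s f_y = 580 × 460 = 266800 N = 266.8 kN.
From C = T: a = T/(0.85 f'_c b) = 266800/(0.85 × 45.1 × 250) = 27.84 mm.
M_n = T(d − a/2) = 266.8 kN × (440 − 13.92) mm = 113.68 kN·m.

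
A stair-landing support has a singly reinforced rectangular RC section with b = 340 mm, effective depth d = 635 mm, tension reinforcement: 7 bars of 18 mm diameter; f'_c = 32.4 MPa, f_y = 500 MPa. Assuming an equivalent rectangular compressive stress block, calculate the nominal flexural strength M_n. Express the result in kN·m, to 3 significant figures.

A_s = 7 × 254 = 1778 mm².
T = A_s f_y = 1778 × 500 = 889000 N = 889 kN.
From C = T: a = T/(0.85 f'_c b) = 889000/(0.85 × 32.4 × 340) = 94.94 mm.
M_n = T(d − a/2) = 889 kN × (635 − 47.47) mm = 522.31 kN·m.

M_n ≈ 522 kN·m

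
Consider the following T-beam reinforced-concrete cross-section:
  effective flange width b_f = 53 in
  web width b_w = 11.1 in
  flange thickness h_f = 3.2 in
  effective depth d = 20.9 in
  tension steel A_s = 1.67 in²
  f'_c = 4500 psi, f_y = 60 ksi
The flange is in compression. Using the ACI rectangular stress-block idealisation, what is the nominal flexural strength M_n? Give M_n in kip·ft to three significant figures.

Tension: T = A_s f_y = 1.67 × 60 = 100.2 kips.
Try a within the flange: a = T/(0.85 f'_c b_f) = 100.2/(0.85 × 4.5 × 53) = 0.494 in.
Since a = 0.494 ≤ h_f = 3.2 in, the stress block lies entirely in the flange; analyse as a rectangular beam of width b_f.
M_n = T(d − a/2) = 100.2 × (20.9 − 0.247) = 2069.4 kip·in.
M_n = 2069.4/12 = 172.45 kip·ft.

M_n ≈ 172 kip·ft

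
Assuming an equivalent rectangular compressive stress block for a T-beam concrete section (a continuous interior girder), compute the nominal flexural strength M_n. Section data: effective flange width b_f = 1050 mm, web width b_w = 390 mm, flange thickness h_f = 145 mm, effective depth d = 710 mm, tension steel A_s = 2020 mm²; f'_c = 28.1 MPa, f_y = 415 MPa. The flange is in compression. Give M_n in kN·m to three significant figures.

M_n ≈ 581 kN·m

Tension: T = A_s f_y = 2020 × 415 = 838300 N.
Try a within the flange: a = T/(0.85 f'_c b_f) = 838300/(0.85 × 28.1 × 1050) = 33.43 mm.
Since a = 33.43 ≤ h_f = 145 mm, the stress block lies entirely in the flange; analyse as a rectangular beam of width b_f.
M_n = T(d − a/2) = 838300 × (710 − 16.715) = 581.18 × 10⁶ N·mm.
M_n = 581.18 kN·m.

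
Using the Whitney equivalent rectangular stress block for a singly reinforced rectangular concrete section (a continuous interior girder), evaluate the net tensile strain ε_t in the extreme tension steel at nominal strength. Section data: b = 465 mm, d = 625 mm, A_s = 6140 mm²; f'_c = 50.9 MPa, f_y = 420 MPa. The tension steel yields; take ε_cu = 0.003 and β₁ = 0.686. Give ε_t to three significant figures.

a = A_s f_y/(0.85 f'_c b) = 128.18 mm.
β₁ = 0.686, so c = a/β₁ = 128.18/0.686 = 186.85 mm.
From the linear strain diagram with ε_cu = 0.003: ε_t = 0.003 (d − c)/c = 0.003 × (625 − 186.85)/186.85 = 0.00703.
Since ε_t ≥ 0.005, the section is tension-controlled.

ε_t ≈ 0.00703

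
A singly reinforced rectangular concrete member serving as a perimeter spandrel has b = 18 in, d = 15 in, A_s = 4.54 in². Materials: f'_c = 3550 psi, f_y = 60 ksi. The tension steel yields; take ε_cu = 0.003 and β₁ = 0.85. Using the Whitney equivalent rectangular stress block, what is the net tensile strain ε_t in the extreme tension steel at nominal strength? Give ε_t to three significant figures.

a = A_s f_y/(0.85 f'_c b) = 5.015 in.
β₁ = 0.85, so c = a/β₁ = 5.015/0.85 = 5.900 in.
From the linear strain diagram with ε_cu = 0.003: ε_t = 0.003 (d − c)/c = 0.003 × (15 − 5.900)/5.900 = 0.00463.
ε_t is between 0.004 and 0.005 — transition zone.

ε_t ≈ 0.00463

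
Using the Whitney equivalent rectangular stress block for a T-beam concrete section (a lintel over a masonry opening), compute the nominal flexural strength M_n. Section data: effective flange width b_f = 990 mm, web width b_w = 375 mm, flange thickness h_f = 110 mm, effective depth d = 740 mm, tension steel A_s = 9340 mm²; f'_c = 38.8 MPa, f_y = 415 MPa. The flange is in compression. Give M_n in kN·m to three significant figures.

Tension: T = A_s f_y = 9340 × 415 = 3876100 N.
Try a within the flange: a = T/(0.85 f'_c b_f) = 3876100/(0.85 × 38.8 × 990) = 118.72 mm.
a = 118.72 > h_f = 110 mm: the block extends into the web. Split into flange-overhang and web parts.
C_f = 0.85 f'_c (b_f − b_w) h_f = 0.85 × 38.8 × (990 − 375) × 110 = 2231097 N.
Remaining web compression depth: a_w = (T − C_f)/(0.85 f'_c b_w) = (3876100 − 2231097)/(0.85 × 38.8 × 375) = 133.01 mm.
M_n = C_f(d − h_f/2) + (T − C_f)(d − a_w/2) = 2231097 × (740 − 55) + 1645003 × (740 − 66.505) = 1528.30 + 1107.90 = 2636.20 × 10⁶ N·mm.
M_n = 2636.20 kN·m.

M_n ≈ 2640 kN·m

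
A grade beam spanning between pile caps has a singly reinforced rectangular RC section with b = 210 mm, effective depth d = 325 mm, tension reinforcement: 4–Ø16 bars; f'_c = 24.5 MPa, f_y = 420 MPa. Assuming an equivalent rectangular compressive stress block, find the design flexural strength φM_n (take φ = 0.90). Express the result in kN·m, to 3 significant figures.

A_s = 4 × 201 = 804 mm².
T = A_s f_y = 804 × 420 = 337680 N = 337.68 kN.
From C = T: a = T/(0.85 f'_c b) = 337680/(0.85 × 24.5 × 210) = 77.21 mm.
M_n = T(d − a/2) = 337.68 kN × (325 − 38.605) mm = 96.71 kN·m.
φM_n = 0.90 × 96.71 = 87.04 kN·m.

φM_n ≈ 87.0 kN·m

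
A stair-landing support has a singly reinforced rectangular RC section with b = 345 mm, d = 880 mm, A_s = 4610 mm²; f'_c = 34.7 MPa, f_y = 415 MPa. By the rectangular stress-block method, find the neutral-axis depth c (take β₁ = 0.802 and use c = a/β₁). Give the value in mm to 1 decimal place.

c ≈ 234.4 mm

T = A_s f_y = 4610 × 415 = 1913150 N = 1913.15 kN.
Setting C = 0.85 f'_c a b equal to T: a = 1913150/(0.85 × 34.7 × 345) = 188.010 mm.
With β₁ = 0.802, c = a/β₁ = 188.010/0.802 = 234.4 mm.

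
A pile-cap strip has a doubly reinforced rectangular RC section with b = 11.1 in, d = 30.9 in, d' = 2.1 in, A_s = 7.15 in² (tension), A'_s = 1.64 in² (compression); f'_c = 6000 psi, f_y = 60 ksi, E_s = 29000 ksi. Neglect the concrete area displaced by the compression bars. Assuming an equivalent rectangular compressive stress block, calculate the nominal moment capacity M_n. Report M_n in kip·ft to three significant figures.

M_n ≈ 1010 kip·ft

Assume both steels yield.
a = (A_s − A'_s) f_y/(0.85 f'_c b) = (7.15 − 1.64) × 60/(0.85 × 6 × 11.1) = 5.840 in.
c = a/β₁ = 5.840/0.75 = 7.787 in; ε'_s = 0.003(c − d')/c = 0.0022 ≥ ε_y = 0.0021, so the compression steel yields.
M_n = (A_s − A'_s) f_y (d − a/2) + A'_s f_y (d − d') = 330.6 × (30.9 − 2.92) + 98.4 × (30.9 − 2.1) = 9250.2 + 2833.9 = 12084.1 kip·in = 12084.1/12 = 1007.01 kip·ft.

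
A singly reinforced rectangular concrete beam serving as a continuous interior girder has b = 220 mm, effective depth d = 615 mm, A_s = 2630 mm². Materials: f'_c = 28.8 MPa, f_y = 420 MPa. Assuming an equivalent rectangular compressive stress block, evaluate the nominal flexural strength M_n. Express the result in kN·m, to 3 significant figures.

T = A_s f_y = 2630 × 420 = 1104600 N = 1104.6 kN.
From C = T: a = T/(0.85 f'_c b) = 1104600/(0.85 × 28.8 × 220) = 205.10 mm.
M_n = T(d − a/2) = 1104.6 kN × (615 − 102.55) mm = 566.05 kN·m.

M_n ≈ 566 kN·m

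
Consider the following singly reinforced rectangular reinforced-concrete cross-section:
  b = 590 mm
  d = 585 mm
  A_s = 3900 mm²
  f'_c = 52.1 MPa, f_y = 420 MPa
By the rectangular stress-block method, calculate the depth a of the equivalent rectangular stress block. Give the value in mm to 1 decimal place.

T = A_s f_y = 3900 × 420 = 1638000 N = 1638 kN.
Setting C = 0.85 f'_c a b equal to T: a = 1638000/(0.85 × 52.1 × 590) = 62.7 mm.

a ≈ 62.7 mm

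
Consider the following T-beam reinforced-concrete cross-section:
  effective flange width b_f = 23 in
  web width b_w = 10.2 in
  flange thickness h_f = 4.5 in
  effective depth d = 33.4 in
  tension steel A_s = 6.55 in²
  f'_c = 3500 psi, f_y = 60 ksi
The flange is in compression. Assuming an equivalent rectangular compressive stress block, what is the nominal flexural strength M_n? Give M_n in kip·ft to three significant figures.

Tension: T = A_s f_y = 6.55 × 60 = 393 kips.
Try a within the flange: a = T/(0.85 f'_c b_f) = 393/(0.85 × 3.5 × 23) = 5.744 in.
a = 5.744 > h_f = 4.5 in: the block extends into the web. Split into flange-overhang and web parts.
C_f = 0.85 f'_c (b_f − b_w) h_f = 0.85 × 3.5 × (23 − 10.2) × 4.5 = 171.4 kips.
Remaining web compression depth: a_w = (T − C_f)/(0.85 f'_c b_w) = (393 − 171.4)/(0.85 × 3.5 × 10.2) = 7.303 in.
M_n = C_f(d − h_f/2) + (T − C_f)(d − a_w/2) = 171.4 × (33.4 − 2.25) + 221.6 × (33.4 − 3.6515) = 5339.1 + 6592.3 = 11931.4 kip·in.
M_n = 11931.4/12 = 994.28 kip·ft.

M_n ≈ 994 kip·ft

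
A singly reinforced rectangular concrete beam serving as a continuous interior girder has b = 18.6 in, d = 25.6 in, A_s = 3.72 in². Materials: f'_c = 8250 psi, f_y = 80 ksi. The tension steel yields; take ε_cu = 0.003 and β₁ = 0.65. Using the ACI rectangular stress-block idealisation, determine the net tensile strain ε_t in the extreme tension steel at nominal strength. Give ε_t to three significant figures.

a = A_s f_y/(0.85 f'_c b) = 2.282 in.
β₁ = 0.65, so c = a/β₁ = 2.282/0.65 = 3.511 in.
From the linear strain diagram with ε_cu = 0.003: ε_t = 0.003 (d − c)/c = 0.003 × (25.6 − 3.511)/3.511 = 0.0189.
Since ε_t ≥ 0.005, the section is tension-controlled.

ε_t ≈ 0.0189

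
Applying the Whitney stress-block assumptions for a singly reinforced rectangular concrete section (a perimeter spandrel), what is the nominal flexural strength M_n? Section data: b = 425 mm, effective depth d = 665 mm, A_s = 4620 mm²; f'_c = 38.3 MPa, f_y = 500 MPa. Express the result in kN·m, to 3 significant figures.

M_n ≈ 1340 kN·m

T = A_s f_y = 4620 × 500 = 2310000 N = 2310 kN.
From C = T: a = T/(0.85 f'_c b) = 2310000/(0.85 × 38.3 × 425) = 166.96 mm.
M_n = T(d − a/2) = 2310 kN × (665 − 83.48) mm = 1343.31 kN·m.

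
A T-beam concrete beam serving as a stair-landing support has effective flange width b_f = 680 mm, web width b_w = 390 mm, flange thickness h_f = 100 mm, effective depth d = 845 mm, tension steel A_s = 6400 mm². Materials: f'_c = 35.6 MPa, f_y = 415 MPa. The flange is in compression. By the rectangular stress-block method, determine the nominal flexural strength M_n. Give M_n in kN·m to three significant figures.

M_n ≈ 2070 kN·m

Tension: T = A_s f_y = 6400 × 415 = 2656000 N.
Try a within the flange: a = T/(0.85 f'_c b_f) = 2656000/(0.85 × 35.6 × 680) = 129.08 mm.
a = 129.08 > h_f = 100 mm: the block extends into the web. Split into flange-overhang and web parts.
C_f = 0.85 f'_c (b_f − b_w) h_f = 0.85 × 35.6 × (680 − 390) × 100 = 877540 N.
Remaining web compression depth: a_w = (T − C_f)/(0.85 f'_c b_w) = (2656000 − 877540)/(0.85 × 35.6 × 390) = 150.70 mm.
M_n = C_f(d − h_f/2) + (T − C_f)(d − a_w/2) = 877540 × (845 − 50) + 1778460 × (845 − 75.35) = 697.64 + 1368.79 = 2066.43 × 10⁶ N·mm.
M_n = 2066.43 kN·m.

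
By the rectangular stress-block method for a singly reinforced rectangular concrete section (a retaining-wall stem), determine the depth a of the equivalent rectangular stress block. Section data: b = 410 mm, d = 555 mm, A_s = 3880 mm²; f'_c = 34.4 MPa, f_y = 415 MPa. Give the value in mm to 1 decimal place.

T = A_s f_y = 3880 × 415 = 1610200 N = 1610.2 kN.
Setting C = 0.85 f'_c a b equal to T: a = 1610200/(0.85 × 34.4 × 410) = 134.3 mm.

a ≈ 134.3 mm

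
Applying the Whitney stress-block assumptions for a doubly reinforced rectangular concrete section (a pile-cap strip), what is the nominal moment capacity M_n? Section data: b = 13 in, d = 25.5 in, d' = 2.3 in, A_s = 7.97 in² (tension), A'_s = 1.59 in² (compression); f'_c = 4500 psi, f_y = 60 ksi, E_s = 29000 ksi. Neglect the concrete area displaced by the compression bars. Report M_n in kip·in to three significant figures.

Assume both steels yield.
a = (A_s − A'_s) f_y/(0.85 f'_c b) = (7.97 − 1.59) × 60/(0.85 × 4.5 × 13) = 7.698 in.
c = a/β₁ = 7.698/0.825 = 9.331 in; ε'_s = 0.003(c − d')/c = 0.0023 ≥ ε_y = 0.0021, so the compression steel yields.
M_n = (A_s − A'_s) f_y (d − a/2) + A'_s f_y (d − d') = 382.8 × (25.5 − 3.849) + 95.4 × (25.5 − 2.3) = 8288.0 + 2213.3 = 10501.3 kip·in.

M_n ≈ 10500 kip·in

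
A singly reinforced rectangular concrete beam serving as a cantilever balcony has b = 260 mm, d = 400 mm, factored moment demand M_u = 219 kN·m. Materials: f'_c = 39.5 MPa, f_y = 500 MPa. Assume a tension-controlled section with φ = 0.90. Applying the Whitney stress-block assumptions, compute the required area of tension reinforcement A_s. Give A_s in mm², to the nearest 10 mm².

A_s ≈ 1350 mm²

M_n = M_u/φ = 219/0.90 = 243.333 kN·m.
With M_n = 0.85 f'_c a b (d − a/2), solve the quadratic for a:
a = d − √(d² − 2M_n/(0.85 f'_c b)) = 400 − √(400² − 2 × 243.333×10⁶/(0.85 × 39.5 × 260)) = 77.12 mm.
A_s = 0.85 f'_c a b / f_y = 0.85 × 39.5 × 77.12 × 260 / 500 = 1346.4 mm².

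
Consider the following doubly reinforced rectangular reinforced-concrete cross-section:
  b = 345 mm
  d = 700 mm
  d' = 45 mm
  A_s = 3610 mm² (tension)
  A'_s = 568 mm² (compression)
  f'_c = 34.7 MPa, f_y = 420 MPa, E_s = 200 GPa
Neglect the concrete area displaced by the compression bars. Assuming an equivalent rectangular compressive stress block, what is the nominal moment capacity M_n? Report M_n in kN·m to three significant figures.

M_n ≈ 970 kN·m

Assume both tension and compression steel yield.
Net tension couple steel: A_s − A'_s = 3042 mm².
a = (A_s − A'_s) f_y / (0.85 f'_c b) = 1277640/(0.85 × 34.7 × 345) = 125.56 mm.
c = a/β₁ = 125.56/0.802 = 156.56 mm; ε'_s = 0.003(c − d')/c = 0.0021 ≥ f_y/E_s = 0.0021, so compression steel does yield.
M_n = (A_s − A'_s) f_y (d − a/2) + A'_s f_y (d − d') = [1277640 × (700 − 62.78) + 238560 × (700 − 45)] × 10⁻⁶ = 814.14 + 156.26 = 970.40 kN·m.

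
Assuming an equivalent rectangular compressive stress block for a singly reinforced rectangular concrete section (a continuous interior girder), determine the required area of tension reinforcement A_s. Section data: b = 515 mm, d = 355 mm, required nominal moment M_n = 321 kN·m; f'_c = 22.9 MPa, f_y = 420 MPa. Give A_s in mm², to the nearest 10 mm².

With M_n = 0.85 f'_c a b (d − a/2), solve the quadratic for a:
a = d − √(d² − 2M_n/(0.85 f'_c b)) = 355 − √(355² − 2 × 321×10⁶/(0.85 × 22.9 × 515)) = 106.04 mm.
A_s = 0.85 f'_c a b / f_y = 0.85 × 22.9 × 106.04 × 515 / 420 = 2530.9 mm².

A_s ≈ 2530 mm²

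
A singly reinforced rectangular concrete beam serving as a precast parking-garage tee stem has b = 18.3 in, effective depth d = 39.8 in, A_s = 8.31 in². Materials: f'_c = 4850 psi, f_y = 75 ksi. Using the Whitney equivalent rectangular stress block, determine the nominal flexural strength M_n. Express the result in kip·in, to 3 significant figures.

M_n ≈ 22200 kip·in

T = A_s f_y = 8.31 × 75 = 623.25 kips.
a = T/(0.85 f'_c b) = 623.25/(0.85 × 4.85 × 18.3) = 8.261 in.
M_n = T(d − a/2) = 623.25 × (39.8 − 4.1305) = 22231.0 kip·in.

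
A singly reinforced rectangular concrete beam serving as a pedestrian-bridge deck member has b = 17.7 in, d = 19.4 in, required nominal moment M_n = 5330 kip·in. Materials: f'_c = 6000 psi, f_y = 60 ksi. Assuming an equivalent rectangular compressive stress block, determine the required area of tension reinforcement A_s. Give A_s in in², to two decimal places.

From M_n = 0.85 f'_c a b (d − a/2):
a = d − √(d² − 2M_n/(0.85 f'_c b)) = 19.4 − √(19.4² − 2 × 5330/(0.85 × 6 × 17.7)) = 3.329 in.
A_s = 0.85 f'_c a b / f_y = 0.85 × 6 × 3.329 × 17.7 / 60 = 5.008 in².

A_s ≈ 5.01 in²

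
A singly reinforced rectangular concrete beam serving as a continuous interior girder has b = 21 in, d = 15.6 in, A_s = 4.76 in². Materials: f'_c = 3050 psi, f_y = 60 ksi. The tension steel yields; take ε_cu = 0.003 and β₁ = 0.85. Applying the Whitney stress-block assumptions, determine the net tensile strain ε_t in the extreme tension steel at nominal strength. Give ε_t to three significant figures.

a = A_s f_y/(0.85 f'_c b) = 5.246 in.
β₁ = 0.85, so c = a/β₁ = 5.246/0.85 = 6.172 in.
From the linear strain diagram with ε_cu = 0.003: ε_t = 0.003 (d − c)/c = 0.003 × (15.6 − 6.172)/6.172 = 0.00458.
ε_t is between 0.004 and 0.005 — transition zone.

ε_t ≈ 0.00458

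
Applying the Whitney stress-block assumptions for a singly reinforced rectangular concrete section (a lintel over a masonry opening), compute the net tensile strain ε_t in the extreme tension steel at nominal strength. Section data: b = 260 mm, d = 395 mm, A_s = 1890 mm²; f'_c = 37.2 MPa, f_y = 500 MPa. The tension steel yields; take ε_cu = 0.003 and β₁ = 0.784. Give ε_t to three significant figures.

ε_t ≈ 0.00508

a = A_s f_y/(0.85 f'_c b) = 114.95 mm.
β₁ = 0.784, so c = a/β₁ = 114.95/0.784 = 146.62 mm.
From the linear strain diagram with ε_cu = 0.003: ε_t = 0.003 (d − c)/c = 0.003 × (395 − 146.62)/146.62 = 0.00508.
Since ε_t ≥ 0.005, the section is tension-controlled.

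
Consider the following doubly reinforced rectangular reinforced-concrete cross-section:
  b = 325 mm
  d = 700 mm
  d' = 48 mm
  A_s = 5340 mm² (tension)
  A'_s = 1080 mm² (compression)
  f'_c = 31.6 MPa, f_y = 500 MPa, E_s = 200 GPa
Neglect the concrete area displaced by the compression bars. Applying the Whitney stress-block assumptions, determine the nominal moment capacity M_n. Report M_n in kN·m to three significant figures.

M_n ≈ 1580 kN·m

Assume both tension and compression steel yield.
Net tension couple steel: A_s − A'_s = 4260 mm².
a = (A_s − A'_s) f_y / (0.85 f'_c b) = 2130000/(0.85 × 31.6 × 325) = 244.00 mm.
c = a/β₁ = 244.00/0.824 = 296.12 mm; ε'_s = 0.003(c − d')/c = 0.0025 ≥ f_y/E_s = 0.0025, so compression steel does yield.
M_n = (A_s − A'_s) f_y (d − a/2) + A'_s f_y (d − d') = [2130000 × (700 − 122) + 540000 × (700 − 48)] × 10⁻⁶ = 1231.14 + 352.08 = 1583.22 kN·m.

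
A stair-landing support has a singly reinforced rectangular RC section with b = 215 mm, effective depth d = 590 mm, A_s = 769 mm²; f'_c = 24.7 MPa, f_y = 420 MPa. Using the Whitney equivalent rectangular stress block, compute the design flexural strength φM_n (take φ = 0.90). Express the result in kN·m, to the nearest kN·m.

φM_n ≈ 161 kN·m

T = A_s f_y = 769 × 420 = 322980 N = 322.98 kN.
From C = T: a = T/(0.85 f'_c b) = 322980/(0.85 × 24.7 × 215) = 71.55 mm.
M_n = T(d − a/2) = 322.98 kN × (590 − 35.775) mm = 179.00 kN·m.
φM_n = 0.90 × 179.00 = 161.10 kN·m.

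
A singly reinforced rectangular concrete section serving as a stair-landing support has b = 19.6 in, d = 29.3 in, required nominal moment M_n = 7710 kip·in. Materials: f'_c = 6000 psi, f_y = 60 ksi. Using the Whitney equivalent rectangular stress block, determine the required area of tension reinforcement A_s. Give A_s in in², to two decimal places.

From M_n = 0.85 f'_c a b (d − a/2):
a = d − √(d² − 2M_n/(0.85 f'_c b)) = 29.3 − √(29.3² − 2 × 7710/(0.85 × 6 × 19.6)) = 2.763 in.
A_s = 0.85 f'_c a b / f_y = 0.85 × 6 × 2.763 × 19.6 / 60 = 4.603 in².

A_s ≈ 4.60 in²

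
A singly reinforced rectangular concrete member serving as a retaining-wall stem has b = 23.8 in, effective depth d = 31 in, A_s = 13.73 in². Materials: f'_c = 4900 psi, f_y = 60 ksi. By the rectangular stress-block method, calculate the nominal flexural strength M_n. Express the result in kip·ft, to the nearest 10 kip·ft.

T = A_s f_y = 13.73 × 60 = 823.8 kips.
a = T/(0.85 f'_c b) = 823.8/(0.85 × 4.9 × 23.8) = 8.311 in.
M_n = T(d − a/2) = 823.8 × (31 − 4.1555) = 22114.5 kip·in = 22114.5/12 = 1842.88 kip·ft.

M_n ≈ 1840 kip·ft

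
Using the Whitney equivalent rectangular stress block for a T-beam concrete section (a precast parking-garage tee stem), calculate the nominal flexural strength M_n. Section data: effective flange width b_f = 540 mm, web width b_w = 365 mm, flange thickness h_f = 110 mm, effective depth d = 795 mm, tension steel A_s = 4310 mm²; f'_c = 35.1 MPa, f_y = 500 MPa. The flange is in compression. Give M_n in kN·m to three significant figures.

Tension: T = A_s f_y = 4310 × 500 = 2155000 N.
Try a within the flange: a = T/(0.85 f'_c b_f) = 2155000/(0.85 × 35.1 × 540) = 133.76 mm.
a = 133.76 > h_f = 110 mm: the block extends into the web. Split into flange-overhang and web parts.
C_f = 0.85 f'_c (b_f − b_w) h_f = 0.85 × 35.1 × (540 − 365) × 110 = 574324 N.
Remaining web compression depth: a_w = (T − C_f)/(0.85 f'_c b_w) = (2155000 − 574324)/(0.85 × 35.1 × 365) = 145.15 mm.
M_n = C_f(d − h_f/2) + (T − C_f)(d − a_w/2) = 574324 × (795 − 55) + 1580676 × (795 − 72.575) = 425.00 + 1141.92 = 1566.92 × 10⁶ N·mm.
M_n = 1566.92 kN·m.

M_n ≈ 1570 kN·m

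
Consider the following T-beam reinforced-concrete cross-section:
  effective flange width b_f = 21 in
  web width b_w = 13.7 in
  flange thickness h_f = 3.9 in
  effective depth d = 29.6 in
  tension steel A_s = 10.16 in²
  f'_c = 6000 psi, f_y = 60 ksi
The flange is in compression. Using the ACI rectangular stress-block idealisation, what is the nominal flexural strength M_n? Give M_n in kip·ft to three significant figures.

Tension: T = A_s f_y = 10.16 × 60 = 609.6 kips.
Try a within the flange: a = T/(0.85 f'_c b_f) = 609.6/(0.85 × 6 × 21) = 5.692 in.
a = 5.692 > h_f = 3.9 in: the block extends into the web. Split into flange-overhang and web parts.
C_f = 0.85 f'_c (b_f − b_w) h_f = 0.85 × 6 × (21 − 13.7) × 3.9 = 145.2 kips.
Remaining web compression depth: a_w = (T − C_f)/(0.85 f'_c b_w) = (609.6 − 145.2)/(0.85 × 6 × 13.7) = 6.647 in.
M_n = C_f(d − h_f/2) + (T − C_f)(d − a_w/2) = 145.2 × (29.6 − 1.95) + 464.4 × (29.6 − 3.3235) = 4014.8 + 12202.8 = 16217.6 kip·in.
M_n = 16217.6/12 = 1351.47 kip·ft.

M_n ≈ 1350 kip·ft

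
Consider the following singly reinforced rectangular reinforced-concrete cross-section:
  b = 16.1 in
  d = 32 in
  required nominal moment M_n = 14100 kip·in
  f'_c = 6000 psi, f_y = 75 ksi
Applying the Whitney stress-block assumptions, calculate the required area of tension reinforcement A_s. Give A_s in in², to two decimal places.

A_s ≈ 6.47 in²

From M_n = 0.85 f'_c a b (d − a/2):
a = d − √(d² − 2M_n/(0.85 f'_c b)) = 32 − √(32² − 2 × 14100/(0.85 × 6 × 16.1)) = 5.912 in.
A_s = 0.85 f'_c a b / f_y = 0.85 × 6 × 5.912 × 16.1 / 75 = 6.472 in².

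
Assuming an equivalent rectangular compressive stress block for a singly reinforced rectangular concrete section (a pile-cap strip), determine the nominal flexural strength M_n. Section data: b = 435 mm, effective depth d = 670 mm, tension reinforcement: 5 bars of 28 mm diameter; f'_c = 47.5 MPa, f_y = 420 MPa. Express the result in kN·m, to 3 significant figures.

M_n ≈ 819 kN·m

A_s = 5 × 616 = 3080 mm².
T = A_s f_y = 3080 × 420 = 1293600 N = 1293.6 kN.
From C = T: a = T/(0.85 f'_c b) = 1293600/(0.85 × 47.5 × 435) = 73.65 mm.
M_n = T(d − a/2) = 1293.6 kN × (670 − 36.825) mm = 819.08 kN·m.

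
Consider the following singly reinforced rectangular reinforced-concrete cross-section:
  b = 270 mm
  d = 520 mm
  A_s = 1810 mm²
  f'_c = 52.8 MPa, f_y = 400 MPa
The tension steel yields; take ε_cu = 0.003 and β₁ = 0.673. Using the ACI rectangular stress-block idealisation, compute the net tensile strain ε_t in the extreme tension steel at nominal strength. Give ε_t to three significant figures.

a = A_s f_y/(0.85 f'_c b) = 59.75 mm.
β₁ = 0.673, so c = a/β₁ = 59.75/0.673 = 88.78 mm.
From the linear strain diagram with ε_cu = 0.003: ε_t = 0.003 (d − c)/c = 0.003 × (520 − 88.78)/88.78 = 0.0146.
Since ε_t ≥ 0.005, the section is tension-controlled.

ε_t ≈ 0.0146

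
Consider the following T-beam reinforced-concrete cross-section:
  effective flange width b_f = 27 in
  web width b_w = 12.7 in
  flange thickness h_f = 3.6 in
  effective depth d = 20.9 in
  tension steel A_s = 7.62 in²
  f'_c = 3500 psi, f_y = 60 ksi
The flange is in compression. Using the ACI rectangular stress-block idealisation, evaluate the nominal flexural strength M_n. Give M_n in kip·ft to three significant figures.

Tension: T = A_s f_y = 7.62 × 60 = 457.2 kips.
Try a within the flange: a = T/(0.85 f'_c b_f) = 457.2/(0.85 × 3.5 × 27) = 5.692 in.
a = 5.692 > h_f = 3.6 in: the block extends into the web. Split into flange-overhang and web parts.
C_f = 0.85 f'_c (b_f − b_w) h_f = 0.85 × 3.5 × (27 − 12.7) × 3.6 = 153.2 kips.
Remaining web compression depth: a_w = (T − C_f)/(0.85 f'_c b_w) = (457.2 − 153.2)/(0.85 × 3.5 × 12.7) = 8.046 in.
M_n = C_f(d − h_f/2) + (T − C_f)(d − a_w/2) = 153.2 × (20.9 − 1.8) + 304 × (20.9 − 4.023) = 2926.1 + 5130.6 = 8056.7 kip·in.
M_n = 8056.7/12 = 671.39 kip·ft.

M_n ≈ 671 kip·ft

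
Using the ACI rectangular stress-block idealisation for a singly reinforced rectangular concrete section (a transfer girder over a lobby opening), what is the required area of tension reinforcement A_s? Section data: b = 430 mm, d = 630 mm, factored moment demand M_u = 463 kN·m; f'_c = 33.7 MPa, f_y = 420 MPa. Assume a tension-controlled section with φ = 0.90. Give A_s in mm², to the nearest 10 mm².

A_s ≈ 2060 mm²

M_n = M_u/φ = 463/0.90 = 514.444 kN·m.
With M_n = 0.85 f'_c a b (d − a/2), solve the quadratic for a:
a = d − √(d² − 2M_n/(0.85 f'_c b)) = 630 − √(630² − 2 × 514.444×10⁶/(0.85 × 33.7 × 430)) = 70.21 mm.
A_s = 0.85 f'_c a b / f_y = 0.85 × 33.7 × 70.21 × 430 / 420 = 2059.1 mm².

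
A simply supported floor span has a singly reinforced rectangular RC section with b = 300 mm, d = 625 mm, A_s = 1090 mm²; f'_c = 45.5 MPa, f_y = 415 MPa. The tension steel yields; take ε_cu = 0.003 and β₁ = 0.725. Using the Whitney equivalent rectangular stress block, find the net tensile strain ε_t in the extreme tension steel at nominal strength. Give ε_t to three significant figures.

ε_t ≈ 0.0319

a = A_s f_y/(0.85 f'_c b) = 38.99 mm.
β₁ = 0.725, so c = a/β₁ = 38.99/0.725 = 53.78 mm.
From the linear strain diagram with ε_cu = 0.003: ε_t = 0.003 (d − c)/c = 0.003 × (625 − 53.78)/53.78 = 0.0319.
Since ε_t ≥ 0.005, the section is tension-controlled.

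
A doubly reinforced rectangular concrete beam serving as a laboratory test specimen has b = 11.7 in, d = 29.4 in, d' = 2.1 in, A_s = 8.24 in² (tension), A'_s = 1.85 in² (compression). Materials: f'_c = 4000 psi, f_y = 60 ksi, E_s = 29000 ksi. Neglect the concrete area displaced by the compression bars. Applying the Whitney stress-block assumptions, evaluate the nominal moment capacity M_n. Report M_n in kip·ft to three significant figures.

M_n ≈ 1040 kip·ft

Assume both steels yield.
a = (A_s − A'_s) f_y/(0.85 f'_c b) = (8.24 − 1.85) × 60/(0.85 × 4 × 11.7) = 9.638 in.
c = a/β₁ = 9.638/0.85 = 11.339 in; ε'_s = 0.003(c − d')/c = 0.0024 ≥ ε_y = 0.0021, so the compression steel yields.
M_n = (A_s − A'_s) f_y (d − a/2) + A'_s f_y (d − d') = 383.4 × (29.4 − 4.819) + 111 × (29.4 − 2.1) = 9424.4 + 3030.3 = 12454.7 kip·in = 12454.7/12 = 1037.89 kip·ft.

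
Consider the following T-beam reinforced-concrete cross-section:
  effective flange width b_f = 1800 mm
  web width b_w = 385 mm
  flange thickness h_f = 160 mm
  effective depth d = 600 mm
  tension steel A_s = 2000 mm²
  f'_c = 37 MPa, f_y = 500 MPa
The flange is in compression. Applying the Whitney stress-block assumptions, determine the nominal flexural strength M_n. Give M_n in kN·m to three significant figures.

Tension: T = A_s f_y = 2000 × 500 = 1000000 N.
Try a within the flange: a = T/(0.85 f'_c b_f) = 1000000/(0.85 × 37 × 1800) = 17.66 mm.
Since a = 17.66 ≤ h_f = 160 mm, the stress block lies entirely in the flange; analyse as a rectangular beam of width b_f.
M_n = T(d − a/2) = 1000000 × (600 − 8.83) = 591.17 × 10⁶ N·mm.
M_n = 591.17 kN·m.

M_n ≈ 591 kN·m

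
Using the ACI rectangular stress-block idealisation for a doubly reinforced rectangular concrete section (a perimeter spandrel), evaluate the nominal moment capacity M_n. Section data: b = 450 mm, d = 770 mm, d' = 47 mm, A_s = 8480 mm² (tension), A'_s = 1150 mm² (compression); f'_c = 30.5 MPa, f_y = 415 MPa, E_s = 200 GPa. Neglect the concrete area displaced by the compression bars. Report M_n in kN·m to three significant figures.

Assume both tension and compression steel yield.
Net tension couple steel: A_s − A'_s = 7330 mm².
a = (A_s − A'_s) f_y / (0.85 f'_c b) = 3041950/(0.85 × 30.5 × 450) = 260.75 mm.
c = a/β₁ = 260.75/0.832 = 313.40 mm; ε'_s = 0.003(c − d')/c = 0.0026 ≥ f_y/E_s = 0.0021, so compression steel does yield.
M_n = (A_s − A'_s) f_y (d − a/2) + A'_s f_y (d − d') = [3041950 × (770 − 130.375) + 477250 × (770 − 47)] × 10⁻⁶ = 1945.71 + 345.05 = 2290.76 kN·m.

M_n ≈ 2290 kN·m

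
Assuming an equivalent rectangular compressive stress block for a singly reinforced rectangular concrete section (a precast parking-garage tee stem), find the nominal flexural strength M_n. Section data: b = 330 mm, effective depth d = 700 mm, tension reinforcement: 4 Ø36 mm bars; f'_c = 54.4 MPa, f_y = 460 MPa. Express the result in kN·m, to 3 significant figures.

A_s = 4 × 1018 = 4072 mm².
T = A_s f_y = 4072 × 460 = 1873120 N = 1873.12 kN.
From C = T: a = T/(0.85 f'_c b) = 1873120/(0.85 × 54.4 × 330) = 122.75 mm.
M_n = T(d − a/2) = 1873.12 kN × (700 − 61.375) mm = 1196.22 kN·m.

M_n ≈ 1200 kN·m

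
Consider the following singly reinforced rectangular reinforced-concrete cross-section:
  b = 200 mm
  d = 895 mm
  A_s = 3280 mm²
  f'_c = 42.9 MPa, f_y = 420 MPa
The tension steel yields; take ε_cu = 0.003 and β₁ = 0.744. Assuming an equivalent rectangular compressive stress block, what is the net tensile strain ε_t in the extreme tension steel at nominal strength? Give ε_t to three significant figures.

a = A_s f_y/(0.85 f'_c b) = 188.89 mm.
β₁ = 0.744, so c = a/β₁ = 188.89/0.744 = 253.88 mm.
From the linear strain diagram with ε_cu = 0.003: ε_t = 0.003 (d − c)/c = 0.003 × (895 − 253.88)/253.88 = 0.00758.
Since ε_t ≥ 0.005, the section is tension-controlled.

ε_t ≈ 0.00758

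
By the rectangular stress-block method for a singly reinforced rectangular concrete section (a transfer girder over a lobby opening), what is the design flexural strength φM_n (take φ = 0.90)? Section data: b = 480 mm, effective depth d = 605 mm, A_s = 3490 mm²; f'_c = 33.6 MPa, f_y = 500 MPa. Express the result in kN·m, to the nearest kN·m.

φM_n ≈ 850 kN·m

T = A_s f_y = 3490 × 500 = 1745000 N = 1745 kN.
From C = T: a = T/(0.85 f'_c b) = 1745000/(0.85 × 33.6 × 480) = 127.29 mm.
M_n = T(d − a/2) = 1745 kN × (605 − 63.645) mm = 944.66 kN·m.
φM_n = 0.90 × 944.66 = 850.19 kN·m.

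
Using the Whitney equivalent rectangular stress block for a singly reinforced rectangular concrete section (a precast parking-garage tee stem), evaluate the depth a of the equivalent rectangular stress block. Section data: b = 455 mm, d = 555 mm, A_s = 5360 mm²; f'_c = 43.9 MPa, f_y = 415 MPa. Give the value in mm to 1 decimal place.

a ≈ 131.0 mm

T = A_s f_y = 5360 × 415 = 2224400 N = 2224.4 kN.
Setting C = 0.85 f'_c a b equal to T: a = 2224400/(0.85 × 43.9 × 455) = 131.0 mm.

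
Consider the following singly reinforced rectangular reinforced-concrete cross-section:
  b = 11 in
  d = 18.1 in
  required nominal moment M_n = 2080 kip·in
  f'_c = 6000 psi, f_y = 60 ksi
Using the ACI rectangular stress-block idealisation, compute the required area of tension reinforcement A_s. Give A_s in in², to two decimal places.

From M_n = 0.85 f'_c a b (d − a/2):
a = d − √(d² − 2M_n/(0.85 f'_c b)) = 18.1 − √(18.1² − 2 × 2080/(0.85 × 6 × 11)) = 2.180 in.
A_s = 0.85 f'_c a b / f_y = 0.85 × 6 × 2.180 × 11 / 60 = 2.038 in².

A_s ≈ 2.04 in²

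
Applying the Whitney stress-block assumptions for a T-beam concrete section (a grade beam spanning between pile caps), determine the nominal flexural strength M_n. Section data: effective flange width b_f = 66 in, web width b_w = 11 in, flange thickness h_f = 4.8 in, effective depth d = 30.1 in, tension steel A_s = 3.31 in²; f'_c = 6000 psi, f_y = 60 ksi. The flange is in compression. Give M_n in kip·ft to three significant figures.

Tension: T = A_s f_y = 3.31 × 60 = 198.6 kips.
Try a within the flange: a = T/(0.85 f'_c b_f) = 198.6/(0.85 × 6 × 66) = 0.590 in.
Since a = 0.590 ≤ h_f = 4.8 in, the stress block lies entirely in the flange; analyse as a rectangular beam of width b_f.
M_n = T(d − a/2) = 198.6 × (30.1 − 0.295) = 5919.3 kip·in.
M_n = 5919.3/12 = 493.28 kip·ft.

M_n ≈ 493 kip·ft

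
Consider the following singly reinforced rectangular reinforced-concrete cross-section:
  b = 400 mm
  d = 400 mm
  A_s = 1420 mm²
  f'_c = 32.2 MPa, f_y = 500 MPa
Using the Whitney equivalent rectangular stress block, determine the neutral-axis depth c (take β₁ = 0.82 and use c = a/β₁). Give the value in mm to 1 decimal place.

c ≈ 79.1 mm

T = A_s f_y = 1420 × 500 = 710000 N = 710 kN.
Setting C = 0.85 f'_c a b equal to T: a = 710000/(0.85 × 32.2 × 400) = 64.852 mm.
With β₁ = 0.82, c = a/β₁ = 64.852/0.82 = 79.1 mm.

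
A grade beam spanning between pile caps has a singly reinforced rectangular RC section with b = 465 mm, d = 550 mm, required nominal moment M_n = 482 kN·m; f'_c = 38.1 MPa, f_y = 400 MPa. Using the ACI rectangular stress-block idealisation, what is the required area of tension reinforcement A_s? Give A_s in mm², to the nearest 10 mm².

With M_n = 0.85 f'_c a b (d − a/2), solve the quadratic for a:
a = d − √(d² − 2M_n/(0.85 f'_c b)) = 550 − √(550² − 2 × 482×10⁶/(0.85 × 38.1 × 465)) = 61.65 mm.
A_s = 0.85 f'_c a b / f_y = 0.85 × 38.1 × 61.65 × 465 / 400 = 2321.0 mm².

A_s ≈ 2320 mm²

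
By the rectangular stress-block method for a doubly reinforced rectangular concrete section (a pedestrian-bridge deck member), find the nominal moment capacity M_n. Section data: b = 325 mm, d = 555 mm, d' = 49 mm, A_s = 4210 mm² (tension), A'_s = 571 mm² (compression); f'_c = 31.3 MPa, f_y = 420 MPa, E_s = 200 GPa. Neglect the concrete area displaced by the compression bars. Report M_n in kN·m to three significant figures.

Assume both tension and compression steel yield.
Net tension couple steel: A_s − A'_s = 3639 mm².
a = (A_s − A'_s) f_y / (0.85 f'_c b) = 1528380/(0.85 × 31.3 × 325) = 176.76 mm.
c = a/β₁ = 176.76/0.826 = 214.00 mm; ε'_s = 0.003(c − d')/c = 0.0023 ≥ f_y/E_s = 0.0021, so compression steel does yield.
M_n = (A_s − A'_s) f_y (d − a/2) + A'_s f_y (d − d') = [1528380 × (555 − 88.38) + 239820 × (555 − 49)] × 10⁻⁶ = 713.17 + 121.35 = 834.52 kN·m.

M_n ≈ 835 kN·m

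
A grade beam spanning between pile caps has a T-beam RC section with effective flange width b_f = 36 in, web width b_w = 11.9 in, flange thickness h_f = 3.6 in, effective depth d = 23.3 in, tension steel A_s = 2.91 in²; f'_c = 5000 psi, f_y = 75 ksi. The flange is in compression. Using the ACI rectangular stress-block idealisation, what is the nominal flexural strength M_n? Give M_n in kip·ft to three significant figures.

M_n ≈ 411 kip·ft

Tension: T = A_s f_y = 2.91 × 75 = 218.25 kips.
Try a within the flange: a = T/(0.85 f'_c b_f) = 218.25/(0.85 × 5 × 36) = 1.426 in.
Since a = 1.426 ≤ h_f = 3.6 in, the stress block lies entirely in the flange; analyse as a rectangular beam of width b_f.
M_n = T(d − a/2) = 218.25 × (23.3 − 0.713) = 4929.6 kip·in.
M_n = 4929.6/12 = 410.80 kip·ft.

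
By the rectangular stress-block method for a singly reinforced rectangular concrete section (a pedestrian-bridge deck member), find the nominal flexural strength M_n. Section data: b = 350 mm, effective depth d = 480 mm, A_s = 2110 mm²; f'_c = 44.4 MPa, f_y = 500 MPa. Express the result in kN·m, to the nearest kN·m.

M_n ≈ 464 kN·m

T = A_s f_y = 2110 × 500 = 1055000 N = 1055 kN.
From C = T: a = T/(0.85 f'_c b) = 1055000/(0.85 × 44.4 × 350) = 79.87 mm.
M_n = T(d − a/2) = 1055 kN × (480 − 39.935) mm = 464.27 kN·m.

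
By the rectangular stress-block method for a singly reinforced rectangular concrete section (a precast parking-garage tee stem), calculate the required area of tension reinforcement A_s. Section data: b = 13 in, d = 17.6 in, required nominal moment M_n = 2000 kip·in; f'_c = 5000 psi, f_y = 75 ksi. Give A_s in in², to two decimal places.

A_s ≈ 1.62 in²

From M_n = 0.85 f'_c a b (d − a/2):
a = d − √(d² − 2M_n/(0.85 f'_c b)) = 17.6 − √(17.6² − 2 × 2000/(0.85 × 5 × 13)) = 2.193 in.
A_s = 0.85 f'_c a b / f_y = 0.85 × 5 × 2.193 × 13 / 75 = 1.616 in².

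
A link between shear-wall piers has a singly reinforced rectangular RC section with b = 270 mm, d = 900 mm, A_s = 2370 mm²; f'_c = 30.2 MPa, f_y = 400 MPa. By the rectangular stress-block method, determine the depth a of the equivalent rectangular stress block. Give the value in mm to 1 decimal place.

a ≈ 136.8 mm

T = A_s f_y = 2370 × 400 = 948000 N = 948 kN.
Setting C = 0.85 f'_c a b equal to T: a = 948000/(0.85 × 30.2 × 270) = 136.8 mm.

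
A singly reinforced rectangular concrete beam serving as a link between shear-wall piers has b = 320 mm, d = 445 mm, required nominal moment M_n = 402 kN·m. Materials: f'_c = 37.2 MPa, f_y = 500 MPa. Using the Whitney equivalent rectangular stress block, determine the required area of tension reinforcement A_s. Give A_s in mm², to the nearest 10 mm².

With M_n = 0.85 f'_c a b (d − a/2), solve the quadratic for a:
a = d − √(d² − 2M_n/(0.85 f'_c b)) = 445 − √(445² − 2 × 402×10⁶/(0.85 × 37.2 × 320)) = 100.67 mm.
A_s = 0.85 f'_c a b / f_y = 0.85 × 37.2 × 100.67 × 320 / 500 = 2037.2 mm².

A_s ≈ 2040 mm²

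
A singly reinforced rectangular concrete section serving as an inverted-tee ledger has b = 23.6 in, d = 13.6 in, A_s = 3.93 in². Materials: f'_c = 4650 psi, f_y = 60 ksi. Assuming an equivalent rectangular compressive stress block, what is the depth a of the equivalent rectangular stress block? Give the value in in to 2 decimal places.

T = A_s f_y = 3.93 × 60 = 235.8 kips.
a = T/(0.85 f'_c b) = 235.8/(0.85 × 4.65 × 23.6) = 2.53 in.

a ≈ 2.53 in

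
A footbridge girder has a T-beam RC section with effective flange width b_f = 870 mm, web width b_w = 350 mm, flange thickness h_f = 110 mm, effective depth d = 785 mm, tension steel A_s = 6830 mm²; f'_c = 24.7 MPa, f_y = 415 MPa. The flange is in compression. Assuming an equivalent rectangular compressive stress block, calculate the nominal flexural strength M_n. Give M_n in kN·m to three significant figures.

M_n ≈ 1980 kN·m

Tension: T = A_s f_y = 6830 × 415 = 2834450 N.
Try a within the flange: a = T/(0.85 f'_c b_f) = 2834450/(0.85 × 24.7 × 870) = 155.18 mm.
a = 155.18 > h_f = 110 mm: the block extends into the web. Split into flange-overhang and web parts.
C_f = 0.85 f'_c (b_f − b_w) h_f = 0.85 × 24.7 × (870 − 350) × 110 = 1200914 N.
Remaining web compression depth: a_w = (T − C_f)/(0.85 f'_c b_w) = (2834450 − 1200914)/(0.85 × 24.7 × 350) = 222.30 mm.
M_n = C_f(d − h_f/2) + (T − C_f)(d − a_w/2) = 1200914 × (785 − 55) + 1633536 × (785 − 111.15) = 876.67 + 1100.76 = 1977.43 × 10⁶ N·mm.
M_n = 1977.43 kN·m.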